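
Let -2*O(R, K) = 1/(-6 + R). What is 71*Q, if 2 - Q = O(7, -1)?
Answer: 355/2 ≈ 177.50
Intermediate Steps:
O(R, K) = -1/(2*(-6 + R))
Q = 5/2 (Q = 2 - (-1)/(-12 + 2*7) = 2 - (-1)/(-12 + 14) = 2 - (-1)/2 = 2 - 1*(-½) = 2 + ½ = 5/2 ≈ 2.5000)
71*Q = 71*(5/2) = 355/2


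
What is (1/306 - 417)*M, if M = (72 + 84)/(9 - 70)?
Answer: 3317626/3111 ≈ 1066.4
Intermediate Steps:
M = -156/61 (M = 156/(-61) = 156*(-1/61) = -156/61 ≈ -2.5574)
(1/306 - 417)*M = (1/306 - 417)*(-156/61) = -127601/306*(-156/61) = 3317626/3111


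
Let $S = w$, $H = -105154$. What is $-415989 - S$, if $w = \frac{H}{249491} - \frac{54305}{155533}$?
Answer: $- \frac{436271407351390}{1048759019} \approx -4.1599 \cdot 10^{5}$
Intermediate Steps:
$w = - \frac{808203401}{1048759019}$ ($w = - \frac{105154}{249491} - \frac{54305}{155533} = \left(-105154\right) \frac{1}{249491} - \frac{54305}{155533} = - \frac{2842}{6743} - \frac{54305}{155533} = - \frac{808203401}{1048759019} \approx -0.77063$)
$S = - \frac{808203401}{1048759019} \approx -0.77063$
$-415989 - S = -415989 - - \frac{808203401}{1048759019} = -415989 + \frac{808203401}{1048759019} = - \frac{436271407351390}{1048759019}$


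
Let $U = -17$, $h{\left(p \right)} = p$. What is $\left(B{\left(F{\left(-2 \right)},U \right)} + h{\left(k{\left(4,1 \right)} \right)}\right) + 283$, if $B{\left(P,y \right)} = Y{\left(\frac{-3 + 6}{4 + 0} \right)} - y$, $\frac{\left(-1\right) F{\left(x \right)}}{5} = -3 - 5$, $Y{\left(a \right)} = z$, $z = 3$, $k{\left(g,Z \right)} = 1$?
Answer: $304$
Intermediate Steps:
$Y{\left(a \right)} = 3$
$F{\left(x \right)} = 40$ ($F{\left(x \right)} = - 5 \left(-3 - 5\right) = \left(-5\right) \left(-8\right) = 40$)
$B{\left(P,y \right)} = 3 - y$
$\left(B{\left(F{\left(-2 \right)},U \right)} + h{\left(k{\left(4,1 \right)} \right)}\right) + 283 = \left(\left(3 - -17\right) + 1\right) + 283 = \left(\left(3 + 17\right) + 1\right) + 283 = \left(20 + 1\right) + 283 = 21 + 283 = 304$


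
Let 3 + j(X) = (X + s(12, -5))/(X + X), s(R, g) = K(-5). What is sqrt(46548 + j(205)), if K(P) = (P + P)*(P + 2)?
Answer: sqrt(312972434)/82 ≈ 215.74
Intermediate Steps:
K(P) = 2*P*(2 + P) (K(P) = (2*P)*(2 + P) = 2*P*(2 + P))
s(R, g) = 30 (s(R, g) = 2*(-5)*(2 - 5) = 2*(-5)*(-3) = 30)
j(X) = -3 + (30 + X)/(2*X) (j(X) = -3 + (X + 30)/(X + X) = -3 + (30 + X)/((2*X)) = -3 + (30 + X)*(1/(2*X)) = -3 + (30 + X)/(2*X))
sqrt(46548 + j(205)) = sqrt(46548 + (-5/2 + 15/205)) = sqrt(46548 + (-5/2 + 15*(1/205))) = sqrt(46548 + (-5/2 + 3/41)) = sqrt(46548 - 199/82) = sqrt(3816737/82) = sqrt(312972434)/82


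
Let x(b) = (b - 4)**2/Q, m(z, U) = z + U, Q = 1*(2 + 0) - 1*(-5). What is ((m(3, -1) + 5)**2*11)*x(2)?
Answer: 308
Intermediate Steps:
Q = 7 (Q = 1*2 + 5 = 2 + 5 = 7)
m(z, U) = U + z
x(b) = (-4 + b)**2/7 (x(b) = (b - 4)**2/7 = (-4 + b)**2*(1/7) = (-4 + b)**2/7)
((m(3, -1) + 5)**2*11)*x(2) = (((-1 + 3) + 5)**2*11)*((-4 + 2)**2/7) = ((2 + 5)**2*11)*((1/7)*(-2)**2) = (7**2*11)*((1/7)*4) = (49*11)*(4/7) = 539*(4/7) = 308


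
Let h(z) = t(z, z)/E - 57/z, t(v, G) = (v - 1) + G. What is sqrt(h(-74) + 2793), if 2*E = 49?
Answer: sqrt(748003766)/518 ≈ 52.799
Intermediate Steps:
E = 49/2 (E = (1/2)*49 = 49/2 ≈ 24.500)
t(v, G) = -1 + G + v (t(v, G) = (-1 + v) + G = -1 + G + v)
h(z) = -2/49 - 57/z + 4*z/49 (h(z) = (-1 + z + z)/(49/2) - 57/z = (-1 + 2*z)*(2/49) - 57/z = (-2/49 + 4*z/49) - 57/z = -2/49 - 57/z + 4*z/49)
sqrt(h(-74) + 2793) = sqrt((-2/49 - 57/(-74) + (4/49)*(-74)) + 2793) = sqrt((-2/49 - 57*(-1/74) - 296/49) + 2793) = sqrt((-2/49 + 57/74 - 296/49) + 2793) = sqrt(-19259/3626 + 2793) = sqrt(10108159/3626) = sqrt(748003766)/518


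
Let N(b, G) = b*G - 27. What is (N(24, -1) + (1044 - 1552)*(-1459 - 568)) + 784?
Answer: 1030449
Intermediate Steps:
N(b, G) = -27 + G*b (N(b, G) = G*b - 27 = -27 + G*b)
(N(24, -1) + (1044 - 1552)*(-1459 - 568)) + 784 = ((-27 - 1*24) + (1044 - 1552)*(-1459 - 568)) + 784 = ((-27 - 24) - 508*(-2027)) + 784 = (-51 + 1029716) + 784 = 1029665 + 784 = 1030449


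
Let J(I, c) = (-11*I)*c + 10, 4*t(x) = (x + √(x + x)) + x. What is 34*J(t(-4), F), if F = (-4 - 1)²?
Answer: 19040 - 4675*I*√2 ≈ 19040.0 - 6611.4*I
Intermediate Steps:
t(x) = x/2 + √2*√x/4 (t(x) = ((x + √(x + x)) + x)/4 = ((x + √(2*x)) + x)/4 = ((x + √2*√x) + x)/4 = (2*x + √2*√x)/4 = x/2 + √2*√x/4)
F = 25 (F = (-5)² = 25)
J(I, c) = 10 - 11*I*c (J(I, c) = -11*I*c + 10 = 10 - 11*I*c)
34*J(t(-4), F) = 34*(10 - 11*((½)*(-4) + √2*√(-4)/4)*25) = 34*(10 - 11*(-2 + √2*(2*I)/4)*25) = 34*(10 - 11*(-2 + I*√2/2)*25) = 34*(10 + (550 - 275*I*√2/2)) = 34*(560 - 275*I*√2/2) = 19040 - 4675*I*√2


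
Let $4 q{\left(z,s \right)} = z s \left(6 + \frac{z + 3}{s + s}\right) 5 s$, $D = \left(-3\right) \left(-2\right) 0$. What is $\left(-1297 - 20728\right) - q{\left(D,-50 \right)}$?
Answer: $-22025$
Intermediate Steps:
$D = 0$ ($D = 6 \cdot 0 = 0$)
$q{\left(z,s \right)} = \frac{z s^{2} \left(30 + \frac{5 \left(3 + z\right)}{2 s}\right)}{4}$ ($q{\left(z,s \right)} = \frac{z s \left(6 + \frac{z + 3}{s + s}\right) 5 s}{4} = \frac{z s \left(6 + \frac{3 + z}{2 s}\right) 5 s}{4} = \frac{z s \left(30 + \frac{5 \left(3 + z\right)}{2 s}\right) s}{4} = \frac{s z \left(30 + \frac{5 \left(3 + z\right)}{2 s}\right) s}{4} = \frac{z s^{2} \left(30 + \frac{5 \left(3 + z\right)}{2 s}\right)}{4}$)
$\left(-1297 - 20728\right) - q{\left(D,-50 \right)} = \left(-1297 - 20728\right) - \frac{5}{8} \left(-50\right) 0 \left(3 + 0 + 12 \left(-50\right)\right) = -22025 - \frac{5}{8} \left(-50\right) 0 \left(3 + 0 - 600\right) = -22025 - \frac{5}{8} \left(-50\right) 0 \left(-597\right) = -22025 - 0 = -22025 + 0 = -22025$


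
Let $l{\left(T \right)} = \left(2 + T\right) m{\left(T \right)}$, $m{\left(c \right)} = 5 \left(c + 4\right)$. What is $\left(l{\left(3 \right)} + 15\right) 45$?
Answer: $8550$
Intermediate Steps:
$m{\left(c \right)} = 20 + 5 c$ ($m{\left(c \right)} = 5 \left(4 + c\right) = 20 + 5 c$)
$l{\left(T \right)} = \left(2 + T\right) \left(20 + 5 T\right)$
$\left(l{\left(3 \right)} + 15\right) 45 = \left(5 \left(2 + 3\right) \left(4 + 3\right) + 15\right) 45 = \left(5 \cdot 5 \cdot 7 + 15\right) 45 = \left(175 + 15\right) 45 = 190 \cdot 45 = 8550$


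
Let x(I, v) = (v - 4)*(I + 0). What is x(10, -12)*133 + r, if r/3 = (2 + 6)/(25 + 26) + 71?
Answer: -358131/17 ≈ -21067.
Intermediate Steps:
x(I, v) = I*(-4 + v) (x(I, v) = (-4 + v)*I = I*(-4 + v))
r = 3629/17 (r = 3*((2 + 6)/(25 + 26) + 71) = 3*(8/51 + 71) = 3*(3629/51) = 3629/17 ≈ 213.47)
x(10, -12)*133 + r = (10*(-4 - 12))*133 + 3629/17 = (10*(-16))*133 + 3629/17 = -160*133 + 3629/17 = -21280 + 3629/17 = -358131/17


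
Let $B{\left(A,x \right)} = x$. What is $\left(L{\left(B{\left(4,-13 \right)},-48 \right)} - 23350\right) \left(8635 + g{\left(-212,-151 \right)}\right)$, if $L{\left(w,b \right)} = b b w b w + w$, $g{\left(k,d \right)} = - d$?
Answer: $-164416029046$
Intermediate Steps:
$L{\left(w,b \right)} = w + b^{3} w^{2}$ ($L{\left(w,b \right)} = b^{2} w b w + w = w b^{2} b w + w = w b^{3} w + w = b^{3} w^{2} + w = w + b^{3} w^{2}$)
$\left(L{\left(B{\left(4,-13 \right)},-48 \right)} - 23350\right) \left(8635 + g{\left(-212,-151 \right)}\right) = \left(- 13 \left(1 - 13 \left(-48\right)^{3}\right) - 23350\right) \left(8635 - -151\right) = \left(- 13 \left(1 - -1437696\right) - 23350\right) \left(8635 + 151\right) = \left(- 13 \left(1 + 1437696\right) - 23350\right) 8786 = \left(\left(-13\right) 1437697 - 23350\right) 8786 = \left(-18690061 - 23350\right) 8786 = \left(-18713411\right) 8786 = -164416029046$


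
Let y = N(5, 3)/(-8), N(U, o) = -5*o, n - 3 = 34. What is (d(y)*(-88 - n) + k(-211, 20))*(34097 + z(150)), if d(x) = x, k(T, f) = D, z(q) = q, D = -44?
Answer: -76268069/8 ≈ -9.5335e+6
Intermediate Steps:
n = 37 (n = 3 + 34 = 37)
k(T, f) = -44
y = 15/8 (y = -5*3/(-8) = -15*(-⅛) = 15/8 ≈ 1.8750)
(d(y)*(-88 - n) + k(-211, 20))*(34097 + z(150)) = (15*(-88 - 1*37)/8 - 44)*(34097 + 150) = (15*(-88 - 37)/8 - 44)*34247 = ((15/8)*(-125) - 44)*34247 = (-1875/8 - 44)*34247 = -2227/8*34247 = -76268069/8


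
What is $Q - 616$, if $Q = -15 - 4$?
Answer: $-635$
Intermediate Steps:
$Q = -19$
$Q - 616 = -19 - 616 = -635$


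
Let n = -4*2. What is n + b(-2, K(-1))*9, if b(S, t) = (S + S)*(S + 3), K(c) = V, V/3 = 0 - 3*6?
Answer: -44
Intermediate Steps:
V = -54 (V = 3*(0 - 3*6) = 3*(0 - 18) = 3*(-18) = -54)
K(c) = -54
b(S, t) = 2*S*(3 + S) (b(S, t) = (2*S)*(3 + S) = 2*S*(3 + S))
n = -8
n + b(-2, K(-1))*9 = -8 + (2*(-2)*(3 - 2))*9 = -8 + (2*(-2)*1)*9 = -8 - 4*9 = -8 - 36 = -44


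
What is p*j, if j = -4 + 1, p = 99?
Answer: -297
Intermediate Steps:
j = -3
p*j = 99*(-3) = -297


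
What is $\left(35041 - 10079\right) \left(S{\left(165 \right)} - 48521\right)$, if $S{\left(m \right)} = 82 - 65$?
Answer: $-1210756848$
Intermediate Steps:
$S{\left(m \right)} = 17$ ($S{\left(m \right)} = 82 - 65 = 17$)
$\left(35041 - 10079\right) \left(S{\left(165 \right)} - 48521\right) = \left(35041 - 10079\right) \left(17 - 48521\right) = 24962 \left(-48504\right) = -1210756848$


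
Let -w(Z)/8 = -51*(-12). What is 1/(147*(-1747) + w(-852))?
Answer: -1/261705 ≈ -3.8211e-6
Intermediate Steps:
w(Z) = -4896 (w(Z) = -(-408)*(-12) = -8*612 = -4896)
1/(147*(-1747) + w(-852)) = 1/(147*(-1747) - 4896) = 1/(-256809 - 4896) = 1/(-261705) = -1/261705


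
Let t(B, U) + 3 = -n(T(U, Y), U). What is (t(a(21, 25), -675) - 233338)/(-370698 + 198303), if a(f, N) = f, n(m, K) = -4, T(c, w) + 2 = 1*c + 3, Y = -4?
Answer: 77779/57465 ≈ 1.3535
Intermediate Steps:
T(c, w) = 1 + c (T(c, w) = -2 + (1*c + 3) = -2 + (c + 3) = -2 + (3 + c) = 1 + c)
t(B, U) = 1 (t(B, U) = -3 - 1*(-4) = -3 + 4 = 1)
(t(a(21, 25), -675) - 233338)/(-370698 + 198303) = (1 - 233338)/(-370698 + 198303) = -233337/(-172395) = -233337*(-1/172395) = 77779/57465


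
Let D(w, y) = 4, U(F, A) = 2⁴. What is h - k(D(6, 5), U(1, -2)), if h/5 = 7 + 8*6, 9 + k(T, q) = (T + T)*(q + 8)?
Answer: 92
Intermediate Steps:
U(F, A) = 16
k(T, q) = -9 + 2*T*(8 + q) (k(T, q) = -9 + (T + T)*(q + 8) = -9 + (2*T)*(8 + q) = -9 + 2*T*(8 + q))
h = 275 (h = 5*(7 + 8*6) = 5*(7 + 48) = 5*55 = 275)
h - k(D(6, 5), U(1, -2)) = 275 - (-9 + 16*4 + 2*4*16) = 275 - (-9 + 64 + 128) = 275 - 1*183 = 275 - 183 = 92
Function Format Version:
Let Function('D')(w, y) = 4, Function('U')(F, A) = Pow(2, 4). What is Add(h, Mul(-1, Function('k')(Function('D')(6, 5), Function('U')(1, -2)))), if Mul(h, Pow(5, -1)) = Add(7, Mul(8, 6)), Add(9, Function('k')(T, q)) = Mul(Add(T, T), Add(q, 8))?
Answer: 92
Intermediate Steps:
Function('U')(F, A) = 16
Function('k')(T, q) = Add(-9, Mul(2, T, Add(8, q))) (Function('k')(T, q) = Add(-9, Mul(Add(T, T), Add(q, 8))) = Add(-9, Mul(Mul(2, T), Add(8, q))) = Add(-9, Mul(2, T, Add(8, q))))
h = 275 (h = Mul(5, Add(7, Mul(8, 6))) = Mul(5, Add(7, 48)) = Mul(5, 55) = 275)
Add(h, Mul(-1, Function('k')(Function('D')(6, 5), Function('U')(1, -2)))) = Add(275, Mul(-1, Add(-9, Mul(16, 4), Mul(2, 4, 16)))) = Add(275, Mul(-1, Add(-9, 64, 128))) = Add(275, Mul(-1, 183)) = Add(275, -183) = 92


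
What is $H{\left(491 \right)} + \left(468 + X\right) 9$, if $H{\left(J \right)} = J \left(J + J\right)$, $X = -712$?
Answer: $479966$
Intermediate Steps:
$H{\left(J \right)} = 2 J^{2}$ ($H{\left(J \right)} = J 2 J = 2 J^{2}$)
$H{\left(491 \right)} + \left(468 + X\right) 9 = 2 \cdot 491^{2} + \left(468 - 712\right) 9 = 2 \cdot 241081 - 2196 = 482162 - 2196 = 479966$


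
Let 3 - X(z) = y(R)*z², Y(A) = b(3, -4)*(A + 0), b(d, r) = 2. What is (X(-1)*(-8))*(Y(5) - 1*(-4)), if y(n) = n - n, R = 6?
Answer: -336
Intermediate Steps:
y(n) = 0
Y(A) = 2*A (Y(A) = 2*(A + 0) = 2*A)
X(z) = 3 (X(z) = 3 - 0*z² = 3 - 1*0 = 3 + 0 = 3)
(X(-1)*(-8))*(Y(5) - 1*(-4)) = (3*(-8))*(2*5 - 1*(-4)) = -24*(10 + 4) = -24*14 = -336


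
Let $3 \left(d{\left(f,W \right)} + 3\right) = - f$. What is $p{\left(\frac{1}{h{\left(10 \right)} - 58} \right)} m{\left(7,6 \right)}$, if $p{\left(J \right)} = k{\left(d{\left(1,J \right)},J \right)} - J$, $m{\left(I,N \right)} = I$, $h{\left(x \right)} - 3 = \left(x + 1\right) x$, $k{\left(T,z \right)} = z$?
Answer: $0$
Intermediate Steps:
$d{\left(f,W \right)} = -3 - \frac{f}{3}$ ($d{\left(f,W \right)} = -3 + \frac{\left(-1\right) f}{3} = -3 - \frac{f}{3}$)
$h{\left(x \right)} = 3 + x \left(1 + x\right)$ ($h{\left(x \right)} = 3 + \left(x + 1\right) x = 3 + \left(1 + x\right) x = 3 + x \left(1 + x\right)$)
$p{\left(J \right)} = 0$ ($p{\left(J \right)} = J - J = 0$)
$p{\left(\frac{1}{h{\left(10 \right)} - 58} \right)} m{\left(7,6 \right)} = 0 \cdot 7 = 0$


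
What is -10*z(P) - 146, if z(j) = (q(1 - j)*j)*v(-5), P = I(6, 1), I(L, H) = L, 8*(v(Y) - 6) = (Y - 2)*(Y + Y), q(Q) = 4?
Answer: -3686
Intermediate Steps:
v(Y) = 6 + Y*(-2 + Y)/4 (v(Y) = 6 + ((Y - 2)*(Y + Y))/8 = 6 + ((-2 + Y)*(2*Y))/8 = 6 + (2*Y*(-2 + Y))/8 = 6 + Y*(-2 + Y)/4)
P = 6
z(j) = 59*j (z(j) = (4*j)*(6 - ½*(-5) + (¼)*(-5)²) = (4*j)*(6 + 5/2 + (¼)*25) = (4*j)*(6 + 5/2 + 25/4) = (4*j)*(59/4) = 59*j)
-10*z(P) - 146 = -590*6 - 146 = -10*354 - 146 = -3540 - 146 = -3686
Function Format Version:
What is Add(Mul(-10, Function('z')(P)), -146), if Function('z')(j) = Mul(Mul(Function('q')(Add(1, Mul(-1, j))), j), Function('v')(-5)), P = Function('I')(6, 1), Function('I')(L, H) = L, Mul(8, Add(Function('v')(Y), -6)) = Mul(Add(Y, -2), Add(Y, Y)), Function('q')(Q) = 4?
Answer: -3686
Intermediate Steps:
Function('v')(Y) = Add(6, Mul(Rational(1, 4), Y, Add(-2, Y))) (Function('v')(Y) = Add(6, Mul(Rational(1, 8), Mul(Add(Y, -2), Add(Y, Y)))) = Add(6, Mul(Rational(1, 8), Mul(Add(-2, Y), Mul(2, Y)))) = Add(6, Mul(Rational(1, 8), Mul(2, Y, Add(-2, Y)))) = Add(6, Mul(Rational(1, 4), Y, Add(-2, Y))))
P = 6
Function('z')(j) = Mul(59, j) (Function('z')(j) = Mul(Mul(4, j), Add(6, Mul(Rational(-1, 2), -5), Mul(Rational(1, 4), Pow(-5, 2)))) = Mul(Mul(4, j), Add(6, Rational(5, 2), Mul(Rational(1, 4), 25))) = Mul(Mul(4, j), Add(6, Rational(5, 2), Rational(25, 4))) = Mul(Mul(4, j), Rational(59, 4)) = Mul(59, j))
Add(Mul(-10, Function('z')(P)), -146) = Add(Mul(-10, Mul(59, 6)), -146) = Add(Mul(-10, 354), -146) = Add(-3540, -146) = -3686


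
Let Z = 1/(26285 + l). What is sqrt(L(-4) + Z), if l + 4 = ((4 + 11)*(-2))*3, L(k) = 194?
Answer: 7*sqrt(2715875745)/26191 ≈ 13.928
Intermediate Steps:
l = -94 (l = -4 + ((4 + 11)*(-2))*3 = -4 + (15*(-2))*3 = -4 - 30*3 = -4 - 90 = -94)
Z = 1/26191 (Z = 1/(26285 - 94) = 1/26191 ≈ 3.8181e-5)
sqrt(L(-4) + Z) = sqrt(194 + 1/26191) = sqrt(5081055/26191) = 7*sqrt(2715875745)/26191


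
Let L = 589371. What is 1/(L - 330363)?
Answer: 1/259008 ≈ 3.8609e-6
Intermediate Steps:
1/(L - 330363) = 1/(589371 - 330363) = 1/259008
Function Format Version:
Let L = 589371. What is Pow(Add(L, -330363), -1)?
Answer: Rational(1, 259008) ≈ 3.8609e-6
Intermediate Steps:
Pow(Add(L, -330363), -1) = Pow(Add(589371, -330363), -1) = Pow(259008, -1) = Rational(1, 259008)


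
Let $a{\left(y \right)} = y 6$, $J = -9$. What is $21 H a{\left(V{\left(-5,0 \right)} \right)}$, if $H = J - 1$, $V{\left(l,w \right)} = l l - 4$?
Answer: $-26460$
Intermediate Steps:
$V{\left(l,w \right)} = -4 + l^{2}$ ($V{\left(l,w \right)} = l^{2} - 4 = -4 + l^{2}$)
$a{\left(y \right)} = 6 y$
$H = -10$ ($H = -9 - 1 = -10$)
$21 H a{\left(V{\left(-5,0 \right)} \right)} = 21 \left(-10\right) 6 \left(-4 + \left(-5\right)^{2}\right) = - 210 \cdot 6 \left(-4 + 25\right) = - 210 \cdot 6 \cdot 21 = \left(-210\right) 126 = -26460$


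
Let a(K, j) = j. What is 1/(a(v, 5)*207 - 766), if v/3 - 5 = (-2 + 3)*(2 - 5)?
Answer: 1/269 ≈ 0.0037175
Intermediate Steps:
v = 6 (v = 15 + 3*((-2 + 3)*(2 - 5)) = 15 + 3*(1*(-3)) = 15 + 3*(-3) = 15 - 9 = 6)
1/(a(v, 5)*207 - 766) = 1/(5*207 - 766) = 1/(1035 - 766) = 1/269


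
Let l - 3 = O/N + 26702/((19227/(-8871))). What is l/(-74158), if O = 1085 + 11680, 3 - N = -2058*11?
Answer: 22912394069/137958760009 ≈ 0.16608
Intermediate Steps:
N = 22641 (N = 3 - (-2058)*11 = 3 - 1*(-22638) = 3 + 22638 = 22641)
O = 12765
l = -45824788138/3720671 (l = 3 + (12765/22641 + 26702/((19227/(-8871)))) = 3 + (12765*(1/22641) + 26702/((19227*(-1/8871)))) = 3 + (4255/7547 + 26702/(-6409/2957)) = 3 + (4255/7547 + 26702*(-2957/6409)) = 3 + (4255/7547 - 6073678/493) = 3 - 45835950151/3720671 = -45824788138/3720671 ≈ -12316.)
l/(-74158) = -45824788138/3720671/(-74158) = -45824788138/3720671*(-1/74158) = 22912394069/137958760009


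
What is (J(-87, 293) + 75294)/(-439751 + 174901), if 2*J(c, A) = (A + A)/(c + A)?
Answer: -15510857/54559100 ≈ -0.28429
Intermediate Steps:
J(c, A) = A/(A + c) (J(c, A) = ((A + A)/(c + A))/2 = ((2*A)/(A + c))/2 = (2*A/(A + c))/2 = A/(A + c))
(J(-87, 293) + 75294)/(-439751 + 174901) = (293/(293 - 87) + 75294)/(-439751 + 174901) = (293/206 + 75294)/(-264850) = (293*(1/206) + 75294)*(-1/264850) = (293/206 + 75294)*(-1/264850) = (15510857/206)*(-1/264850) = -15510857/54559100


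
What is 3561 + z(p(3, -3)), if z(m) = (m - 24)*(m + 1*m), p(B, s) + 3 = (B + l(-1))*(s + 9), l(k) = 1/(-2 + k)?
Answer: 3275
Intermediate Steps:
p(B, s) = -3 + (9 + s)*(-⅓ + B) (p(B, s) = -3 + (B + 1/(-2 - 1))*(s + 9) = -3 + (B + 1/(-3))*(9 + s) = -3 + (B - ⅓)*(9 + s) = -3 + (-⅓ + B)*(9 + s) = -3 + (9 + s)*(-⅓ + B))
z(m) = 2*m*(-24 + m) (z(m) = (-24 + m)*(m + m) = (-24 + m)*(2*m) = 2*m*(-24 + m))
3561 + z(p(3, -3)) = 3561 + 2*(-6 + 9*3 - ⅓*(-3) + 3*(-3))*(-24 + (-6 + 9*3 - ⅓*(-3) + 3*(-3))) = 3561 + 2*(-6 + 27 + 1 - 9)*(-24 + (-6 + 27 + 1 - 9)) = 3561 + 2*13*(-24 + 13) = 3561 + 2*13*(-11) = 3561 - 286 = 3275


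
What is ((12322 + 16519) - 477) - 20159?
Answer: 8205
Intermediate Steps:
((12322 + 16519) - 477) - 20159 = (28841 - 477) - 20159 = 28364 - 20159 = 8205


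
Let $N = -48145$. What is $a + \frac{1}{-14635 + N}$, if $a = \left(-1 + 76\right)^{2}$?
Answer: $\frac{353137499}{62780} \approx 5625.0$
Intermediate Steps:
$a = 5625$ ($a = 75^{2} = 5625$)
$a + \frac{1}{-14635 + N} = 5625 + \frac{1}{-14635 - 48145} = 5625 + \frac{1}{-62780} = 5625 - \frac{1}{62780} = \frac{353137499}{62780}$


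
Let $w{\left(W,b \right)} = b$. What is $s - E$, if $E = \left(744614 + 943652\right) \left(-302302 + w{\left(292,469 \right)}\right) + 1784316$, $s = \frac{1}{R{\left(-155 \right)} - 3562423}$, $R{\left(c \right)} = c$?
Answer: $\frac{1815392160034241435}{3562578} \approx 5.0957 \cdot 10^{11}$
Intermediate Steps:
$s = - \frac{1}{3562578}$ ($s = \frac{1}{-155 - 3562423} = \frac{1}{-3562578} = - \frac{1}{3562578} \approx -2.807 \cdot 10^{-7}$)
$E = -509572607262$ ($E = \left(744614 + 943652\right) \left(-302302 + 469\right) + 1784316 = 1688266 \left(-301833\right) + 1784316 = -509574391578 + 1784316 = -509572607262$)
$s - E = - \frac{1}{3562578} - -509572607262 = - \frac{1}{3562578} + 509572607262 = \frac{1815392160034241435}{3562578}$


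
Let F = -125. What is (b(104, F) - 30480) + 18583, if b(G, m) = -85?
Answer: -11982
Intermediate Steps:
(b(104, F) - 30480) + 18583 = (-85 - 30480) + 18583 = -30565 + 18583 = -11982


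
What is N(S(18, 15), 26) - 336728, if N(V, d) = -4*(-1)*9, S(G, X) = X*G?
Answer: -336692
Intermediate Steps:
S(G, X) = G*X
N(V, d) = 36 (N(V, d) = 4*9 = 36)
N(S(18, 15), 26) - 336728 = 36 - 336728 = -336692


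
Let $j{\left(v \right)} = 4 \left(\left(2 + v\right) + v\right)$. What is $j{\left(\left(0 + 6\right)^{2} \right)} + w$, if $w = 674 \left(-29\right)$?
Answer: $-19250$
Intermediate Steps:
$w = -19546$
$j{\left(v \right)} = 8 + 8 v$ ($j{\left(v \right)} = 4 \left(2 + 2 v\right) = 8 + 8 v$)
$j{\left(\left(0 + 6\right)^{2} \right)} + w = \left(8 + 8 \left(0 + 6\right)^{2}\right) - 19546 = \left(8 + 8 \cdot 6^{2}\right) - 19546 = \left(8 + 8 \cdot 36\right) - 19546 = \left(8 + 288\right) - 19546 = 296 - 19546 = -19250$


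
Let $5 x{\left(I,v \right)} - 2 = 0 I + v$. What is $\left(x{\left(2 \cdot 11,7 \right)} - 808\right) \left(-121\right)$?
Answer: $\frac{487751}{5} \approx 97550.0$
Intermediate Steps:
$x{\left(I,v \right)} = \frac{2}{5} + \frac{v}{5}$ ($x{\left(I,v \right)} = \frac{2}{5} + \frac{0 I + v}{5} = \frac{2}{5} + \frac{0 + v}{5} = \frac{2}{5} + \frac{v}{5}$)
$\left(x{\left(2 \cdot 11,7 \right)} - 808\right) \left(-121\right) = \left(\left(\frac{2}{5} + \frac{1}{5} \cdot 7\right) - 808\right) \left(-121\right) = \left(\left(\frac{2}{5} + \frac{7}{5}\right) - 808\right) \left(-121\right) = \left(\frac{9}{5} - 808\right) \left(-121\right) = \left(- \frac{4031}{5}\right) \left(-121\right) = \frac{487751}{5}$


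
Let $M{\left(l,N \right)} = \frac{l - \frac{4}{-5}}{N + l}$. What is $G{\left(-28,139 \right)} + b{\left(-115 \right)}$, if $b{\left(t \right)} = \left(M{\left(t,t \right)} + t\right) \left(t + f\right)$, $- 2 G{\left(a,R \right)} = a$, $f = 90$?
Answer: $\frac{132323}{46} \approx 2876.6$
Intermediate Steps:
$M{\left(l,N \right)} = \frac{\frac{4}{5} + l}{N + l}$ ($M{\left(l,N \right)} = \frac{l - - \frac{4}{5}}{N + l} = \frac{l + \frac{4}{5}}{N + l} = \frac{\frac{4}{5} + l}{N + l}$)
$G{\left(a,R \right)} = - \frac{a}{2}$
$b{\left(t \right)} = \left(90 + t\right) \left(t + \frac{\frac{4}{5} + t}{2 t}\right)$ ($b{\left(t \right)} = \left(\frac{\frac{4}{5} + t}{t + t} + t\right) \left(t + 90\right) = \left(\frac{\frac{4}{5} + t}{2 t} + t\right) \left(90 + t\right) = \left(t + \frac{\frac{4}{5} + t}{2 t}\right) \left(90 + t\right) = \left(90 + t\right) \left(t + \frac{\frac{4}{5} + t}{2 t}\right)$)
$G{\left(-28,139 \right)} + b{\left(-115 \right)} = \left(- \frac{1}{2}\right) \left(-28\right) + \left(\frac{227}{5} + \left(-115\right)^{2} + \frac{36}{-115} + \frac{181}{2} \left(-115\right)\right) = 14 + \left(\frac{227}{5} + 13225 + 36 \left(- \frac{1}{115}\right) - \frac{20815}{2}\right) = 14 + \left(\frac{227}{5} + 13225 - \frac{36}{115} - \frac{20815}{2}\right) = 14 + \frac{131679}{46} = \frac{132323}{46}$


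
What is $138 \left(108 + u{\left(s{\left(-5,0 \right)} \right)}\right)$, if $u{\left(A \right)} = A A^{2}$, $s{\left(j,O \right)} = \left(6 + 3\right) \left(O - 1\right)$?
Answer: $-85698$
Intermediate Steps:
$s{\left(j,O \right)} = -9 + 9 O$ ($s{\left(j,O \right)} = 9 \left(-1 + O\right) = -9 + 9 O$)
$u{\left(A \right)} = A^{3}$
$138 \left(108 + u{\left(s{\left(-5,0 \right)} \right)}\right) = 138 \left(108 + \left(-9 + 9 \cdot 0\right)^{3}\right) = 138 \left(108 + \left(-9 + 0\right)^{3}\right) = 138 \left(108 + \left(-9\right)^{3}\right) = 138 \left(108 - 729\right) = 138 \left(-621\right) = -85698$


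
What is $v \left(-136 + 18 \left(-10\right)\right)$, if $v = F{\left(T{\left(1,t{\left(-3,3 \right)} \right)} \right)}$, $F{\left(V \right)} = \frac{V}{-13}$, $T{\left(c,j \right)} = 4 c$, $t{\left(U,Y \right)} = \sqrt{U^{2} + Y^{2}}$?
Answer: $\frac{1264}{13} \approx 97.231$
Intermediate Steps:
$F{\left(V \right)} = - \frac{V}{13}$ ($F{\left(V \right)} = V \left(- \frac{1}{13}\right) = - \frac{V}{13}$)
$v = - \frac{4}{13}$ ($v = - \frac{4 \cdot 1}{13} = \left(- \frac{1}{13}\right) 4 = - \frac{4}{13} \approx -0.30769$)
$v \left(-136 + 18 \left(-10\right)\right) = - \frac{4 \left(-136 + 18 \left(-10\right)\right)}{13} = - \frac{4 \left(-136 - 180\right)}{13} = \left(- \frac{4}{13}\right) \left(-316\right) = \frac{1264}{13}$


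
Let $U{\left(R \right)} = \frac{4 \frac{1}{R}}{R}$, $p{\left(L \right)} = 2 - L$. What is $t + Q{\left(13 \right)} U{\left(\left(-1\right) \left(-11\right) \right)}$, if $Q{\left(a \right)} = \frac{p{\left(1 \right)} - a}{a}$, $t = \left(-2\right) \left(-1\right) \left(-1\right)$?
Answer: $- \frac{3194}{1573} \approx -2.0305$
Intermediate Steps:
$t = -2$ ($t = 2 \left(-1\right) = -2$)
$Q{\left(a \right)} = \frac{1 - a}{a}$ ($Q{\left(a \right)} = \frac{\left(2 - 1\right) - a}{a} = \frac{1 - a}{a}$)
$U{\left(R \right)} = \frac{4}{R^{2}}$
$t + Q{\left(13 \right)} U{\left(\left(-1\right) \left(-11\right) \right)} = -2 + \frac{1 - 13}{13} \cdot \frac{4}{121} = -2 + \frac{1}{13} \left(-12\right) 4 \cdot \frac{1}{121} = -2 - \frac{48}{1573} = - \frac{3194}{1573}$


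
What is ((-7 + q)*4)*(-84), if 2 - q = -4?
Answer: 336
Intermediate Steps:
q = 6 (q = 2 - 1*(-4) = 2 + 4 = 6)
((-7 + q)*4)*(-84) = ((-7 + 6)*4)*(-84) = -1*4*(-84) = -4*(-84) = 336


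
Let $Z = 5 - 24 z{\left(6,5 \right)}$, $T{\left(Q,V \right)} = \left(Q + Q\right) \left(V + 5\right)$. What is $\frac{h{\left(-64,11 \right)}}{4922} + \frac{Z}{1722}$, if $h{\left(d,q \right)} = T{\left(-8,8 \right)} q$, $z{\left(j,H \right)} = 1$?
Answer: $- \frac{2016727}{4237842} \approx -0.47589$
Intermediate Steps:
$T{\left(Q,V \right)} = 2 Q \left(5 + V\right)$
$h{\left(d,q \right)} = - 208 q$ ($h{\left(d,q \right)} = 2 \left(-8\right) \left(5 + 8\right) q = 2 \left(-8\right) 13 q = - 208 q$)
$Z = -19$ ($Z = 5 - 24 = -19$)
$\frac{h{\left(-64,11 \right)}}{4922} + \frac{Z}{1722} = \frac{\left(-208\right) 11}{4922} - \frac{19}{1722} = \left(-2288\right) \frac{1}{4922} - \frac{19}{1722} = - \frac{1144}{2461} - \frac{19}{1722} = - \frac{2016727}{4237842}$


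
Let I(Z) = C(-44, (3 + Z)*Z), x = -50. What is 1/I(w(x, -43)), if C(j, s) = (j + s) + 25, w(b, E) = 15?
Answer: 1/251 ≈ 0.0039841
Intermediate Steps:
C(j, s) = 25 + j + s
I(Z) = -19 + Z*(3 + Z) (I(Z) = 25 - 44 + (3 + Z)*Z = 25 - 44 + Z*(3 + Z) = -19 + Z*(3 + Z))
1/I(w(x, -43)) = 1/(-19 + 15*(3 + 15)) = 1/(-19 + 15*18) = 1/(-19 + 270) = 1/251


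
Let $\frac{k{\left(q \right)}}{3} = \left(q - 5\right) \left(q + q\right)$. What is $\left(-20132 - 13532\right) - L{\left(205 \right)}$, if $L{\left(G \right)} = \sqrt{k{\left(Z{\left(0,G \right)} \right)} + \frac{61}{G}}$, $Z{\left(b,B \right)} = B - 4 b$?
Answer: $-33664 - \frac{\sqrt{10338162505}}{205} \approx -34160.0$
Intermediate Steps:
$k{\left(q \right)} = 6 q \left(-5 + q\right)$ ($k{\left(q \right)} = 3 \left(q - 5\right) \left(q + q\right) = 3 \left(-5 + q\right) 2 q = 3 \cdot 2 q \left(-5 + q\right) = 6 q \left(-5 + q\right)$)
$L{\left(G \right)} = \sqrt{\frac{61}{G} + 6 G \left(-5 + G\right)}$ ($L{\left(G \right)} = \sqrt{6 \left(G - 0\right) \left(-5 + \left(G - 0\right)\right) + \frac{61}{G}} = \sqrt{6 \left(G + 0\right) \left(-5 + \left(G + 0\right)\right) + \frac{61}{G}} = \sqrt{6 G \left(-5 + G\right) + \frac{61}{G}} = \sqrt{\frac{61}{G} + 6 G \left(-5 + G\right)}$)
$\left(-20132 - 13532\right) - L{\left(205 \right)} = \left(-20132 - 13532\right) - \sqrt{\frac{61 + 6 \cdot 205^{2} \left(-5 + 205\right)}{205}} = \left(-20132 - 13532\right) - \sqrt{\frac{61 + 6 \cdot 42025 \cdot 200}{205}} = -33664 - \sqrt{\frac{61 + 50430000}{205}} = -33664 - \sqrt{\frac{1}{205} \cdot 50430061} = -33664 - \sqrt{\frac{50430061}{205}} = -33664 - \frac{\sqrt{10338162505}}{205}$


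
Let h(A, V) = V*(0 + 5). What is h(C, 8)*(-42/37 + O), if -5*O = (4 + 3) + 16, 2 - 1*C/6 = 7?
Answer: -8488/37 ≈ -229.41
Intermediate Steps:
C = -30 (C = 12 - 6*7 = 12 - 42 = -30)
h(A, V) = 5*V (h(A, V) = V*5 = 5*V)
O = -23/5 (O = -((4 + 3) + 16)/5 = -(7 + 16)/5 = -1/5*23 = -23/5 ≈ -4.6000)
h(C, 8)*(-42/37 + O) = (5*8)*(-42/37 - 23/5) = 40*(-42*1/37 - 23/5) = 40*(-42/37 - 23/5) = 40*(-1061/185) = -8488/37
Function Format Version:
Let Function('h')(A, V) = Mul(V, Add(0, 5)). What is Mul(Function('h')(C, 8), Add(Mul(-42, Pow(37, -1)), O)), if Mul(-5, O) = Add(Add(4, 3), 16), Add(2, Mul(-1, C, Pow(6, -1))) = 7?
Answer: Rational(-8488, 37) ≈ -229.41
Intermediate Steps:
C = -30 (C = Add(12, Mul(-6, 7)) = Add(12, -42) = -30)
Function('h')(A, V) = Mul(5, V) (Function('h')(A, V) = Mul(V, 5) = Mul(5, V))
O = Rational(-23, 5) (O = Mul(Rational(-1, 5), Add(Add(4, 3), 16)) = Mul(Rational(-1, 5), Add(7, 16)) = Mul(Rational(-1, 5), 23) = Rational(-23, 5) ≈ -4.6000)
Mul(Function('h')(C, 8), Add(Mul(-42, Pow(37, -1)), O)) = Mul(Mul(5, 8), Add(Mul(-42, Pow(37, -1)), Rational(-23, 5))) = Mul(40, Add(Mul(-42, Rational(1, 37)), Rational(-23, 5))) = Mul(40, Add(Rational(-42, 37), Rational(-23, 5))) = Mul(40, Rational(-1061, 185)) = Rational(-8488, 37)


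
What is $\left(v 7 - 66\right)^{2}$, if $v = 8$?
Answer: $100$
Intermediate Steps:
$\left(v 7 - 66\right)^{2} = \left(8 \cdot 7 - 66\right)^{2} = \left(56 - 66\right)^{2} = \left(-10\right)^{2} = 100$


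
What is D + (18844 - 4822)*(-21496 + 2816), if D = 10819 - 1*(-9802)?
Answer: -261910339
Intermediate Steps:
D = 20621 (D = 10819 + 9802 = 20621)
D + (18844 - 4822)*(-21496 + 2816) = 20621 + (18844 - 4822)*(-21496 + 2816) = 20621 + 14022*(-18680) = 20621 - 261930960 = -261910339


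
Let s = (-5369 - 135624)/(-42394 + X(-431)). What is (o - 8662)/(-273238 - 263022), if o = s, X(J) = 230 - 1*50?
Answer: 73103335/4527535928 ≈ 0.016146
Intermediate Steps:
X(J) = 180 (X(J) = 230 - 50 = 180)
s = 140993/42214 (s = (-5369 - 135624)/(-42394 + 180) = -140993/(-42214) = -140993*(-1/42214) = 140993/42214 ≈ 3.3400)
o = 140993/42214 ≈ 3.3400
(o - 8662)/(-273238 - 263022) = (140993/42214 - 8662)/(-273238 - 263022) = -365516675/42214/(-536260) = -365516675/42214*(-1/536260) = 73103335/4527535928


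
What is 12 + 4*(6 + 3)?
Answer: 48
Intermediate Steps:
12 + 4*(6 + 3) = 12 + 4*9 = 12 + 36 = 48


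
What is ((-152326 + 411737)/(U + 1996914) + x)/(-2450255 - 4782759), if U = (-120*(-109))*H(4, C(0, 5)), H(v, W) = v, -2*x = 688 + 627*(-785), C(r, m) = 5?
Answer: -251803343615/7411069105638 ≈ -0.033977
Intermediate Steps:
x = 491507/2 (x = -(688 + 627*(-785))/2 = -(688 - 492195)/2 = -1/2*(-491507) = 491507/2 ≈ 2.4575e+5)
U = 52320 (U = -120*(-109)*4 = 13080*4 = 52320)
((-152326 + 411737)/(U + 1996914) + x)/(-2450255 - 4782759) = ((-152326 + 411737)/(52320 + 1996914) + 491507/2)/(-2450255 - 4782759) = (259411/2049234 + 491507/2)/(-7233014) = (259411*(1/2049234) + 491507/2)*(-1/7233014) = (259411/2049234 + 491507/2)*(-1/7233014) = (251803343615/1024617)*(-1/7233014) = -251803343615/7411069105638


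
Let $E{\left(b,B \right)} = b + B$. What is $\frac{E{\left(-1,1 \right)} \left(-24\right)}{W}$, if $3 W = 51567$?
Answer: $0$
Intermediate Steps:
$E{\left(b,B \right)} = B + b$
$W = 17189$ ($W = \frac{1}{3} \cdot 51567 = 17189$)
$\frac{E{\left(-1,1 \right)} \left(-24\right)}{W} = \frac{\left(1 - 1\right) \left(-24\right)}{17189} = 0 \left(-24\right) \frac{1}{17189} = 0 \cdot \frac{1}{17189} = 0$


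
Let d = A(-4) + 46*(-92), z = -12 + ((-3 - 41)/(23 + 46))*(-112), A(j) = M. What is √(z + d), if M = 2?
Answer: I*√19856130/69 ≈ 64.58*I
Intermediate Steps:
A(j) = 2
z = 4100/69 (z = -12 - 44/69*(-112) = -12 + 4928/69 = 4100/69 ≈ 59.420)
d = -4230 (d = 2 + 46*(-92) = 2 - 4232 = -4230)
√(z + d) = √(4100/69 - 4230) = √(-287770/69) = I*√19856130/69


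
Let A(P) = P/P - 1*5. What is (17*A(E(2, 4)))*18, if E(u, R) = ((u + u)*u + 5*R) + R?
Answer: -1224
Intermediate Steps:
E(u, R) = 2*u² + 6*R (E(u, R) = ((2*u)*u + 5*R) + R = (2*u² + 5*R) + R = 2*u² + 6*R)
A(P) = -4 (A(P) = 1 - 5 = -4)
(17*A(E(2, 4)))*18 = (17*(-4))*18 = -68*18 = -1224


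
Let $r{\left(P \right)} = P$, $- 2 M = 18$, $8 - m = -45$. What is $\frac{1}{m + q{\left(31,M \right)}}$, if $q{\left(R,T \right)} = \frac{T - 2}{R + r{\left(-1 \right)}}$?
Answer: $\frac{30}{1579} \approx 0.018999$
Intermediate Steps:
$m = 53$ ($m = 8 - -45 = 8 + 45 = 53$)
$M = -9$ ($M = \left(- \frac{1}{2}\right) 18 = -9$)
$q{\left(R,T \right)} = \frac{-2 + T}{-1 + R}$ ($q{\left(R,T \right)} = \frac{T - 2}{R - 1} = \frac{-2 + T}{-1 + R}$)
$\frac{1}{m + q{\left(31,M \right)}} = \frac{1}{53 + \frac{-2 - 9}{-1 + 31}} = \frac{1}{53 + \frac{1}{30} \left(-11\right)} = \frac{1}{53 - \frac{11}{30}} = \frac{1}{\frac{1579}{30}} = \frac{30}{1579}$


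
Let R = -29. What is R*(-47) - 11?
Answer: 1352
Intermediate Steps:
R*(-47) - 11 = -29*(-47) - 11 = 1363 - 11 = 1352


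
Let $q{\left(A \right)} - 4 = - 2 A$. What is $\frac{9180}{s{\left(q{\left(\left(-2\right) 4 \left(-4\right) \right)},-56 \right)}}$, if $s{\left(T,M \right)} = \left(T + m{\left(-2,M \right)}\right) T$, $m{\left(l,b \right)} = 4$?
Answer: $\frac{153}{56} \approx 2.7321$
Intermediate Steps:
$q{\left(A \right)} = 4 - 2 A$
$s{\left(T,M \right)} = T \left(4 + T\right)$ ($s{\left(T,M \right)} = \left(T + 4\right) T = \left(4 + T\right) T = T \left(4 + T\right)$)
$\frac{9180}{s{\left(q{\left(\left(-2\right) 4 \left(-4\right) \right)},-56 \right)}} = \frac{9180}{\left(4 - 2 \left(-2\right) 4 \left(-4\right)\right) \left(4 + \left(4 - 2 \left(-2\right) 4 \left(-4\right)\right)\right)} = \frac{9180}{\left(4 - 2 \left(\left(-8\right) \left(-4\right)\right)\right) \left(4 + \left(4 - 2 \left(\left(-8\right) \left(-4\right)\right)\right)\right)} = \frac{9180}{\left(4 - 64\right) \left(4 + \left(4 - 64\right)\right)} = \frac{9180}{\left(-60\right) \left(4 - 60\right)} = \frac{9180}{\left(-60\right) \left(-56\right)} = \frac{9180}{3360} = 9180 \cdot \frac{1}{3360} = \frac{153}{56}$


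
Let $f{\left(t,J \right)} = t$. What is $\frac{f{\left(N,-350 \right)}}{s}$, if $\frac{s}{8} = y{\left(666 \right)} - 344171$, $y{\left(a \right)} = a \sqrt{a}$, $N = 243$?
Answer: $- \frac{83633553}{945266151560} - \frac{242757 \sqrt{74}}{472633075780} \approx -9.2895 \cdot 10^{-5}$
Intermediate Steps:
$y{\left(a \right)} = a^{\frac{3}{2}}$
$s = -2753368 + 15984 \sqrt{74}$ ($s = 8 \left(666^{\frac{3}{2}} - 344171\right) = 8 \left(1998 \sqrt{74} - 344171\right) = 8 \left(-344171 + 1998 \sqrt{74}\right) = -2753368 + 15984 \sqrt{74} \approx -2.6159 \cdot 10^{6}$)
$\frac{f{\left(N,-350 \right)}}{s} = \frac{243}{-2753368 + 15984 \sqrt{74}}$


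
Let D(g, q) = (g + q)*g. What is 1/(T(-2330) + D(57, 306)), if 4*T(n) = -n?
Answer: 2/42547 ≈ 4.7007e-5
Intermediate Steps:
T(n) = -n/4 (T(n) = (-n)/4 = -n/4)
D(g, q) = g*(g + q)
1/(T(-2330) + D(57, 306)) = 1/(-1/4*(-2330) + 57*(57 + 306)) = 1/(1165/2 + 57*363) = 1/(1165/2 + 20691) = 1/(42547/2) = 2/42547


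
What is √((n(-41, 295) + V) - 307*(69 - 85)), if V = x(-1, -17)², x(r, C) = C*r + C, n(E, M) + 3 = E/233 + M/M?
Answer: √266549437/233 ≈ 70.070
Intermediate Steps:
n(E, M) = -2 + E/233 (n(E, M) = -3 + (E/233 + M/M) = -3 + (E*(1/233) + 1) = -3 + (E/233 + 1) = -3 + (1 + E/233) = -2 + E/233)
x(r, C) = C + C*r
V = 0 (V = (-17*(1 - 1))² = (-17*0)² = 0² = 0)
√((n(-41, 295) + V) - 307*(69 - 85)) = √(((-2 + (1/233)*(-41)) + 0) - 307*(69 - 85)) = √(((-2 - 41/233) + 0) - 307*(-16)) = √((-507/233 + 0) + 4912) = √(-507/233 + 4912) = √(1143989/233) = √266549437/233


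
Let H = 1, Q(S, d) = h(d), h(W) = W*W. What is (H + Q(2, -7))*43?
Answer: 2150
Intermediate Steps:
h(W) = W**2
Q(S, d) = d**2
(H + Q(2, -7))*43 = (1 + (-7)**2)*43 = (1 + 49)*43 = 50*43 = 2150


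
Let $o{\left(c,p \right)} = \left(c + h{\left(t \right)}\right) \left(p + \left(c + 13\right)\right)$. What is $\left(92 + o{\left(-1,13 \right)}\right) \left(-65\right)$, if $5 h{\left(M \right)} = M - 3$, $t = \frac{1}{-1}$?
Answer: $-3055$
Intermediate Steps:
$t = -1$
$h{\left(M \right)} = - \frac{3}{5} + \frac{M}{5}$ ($h{\left(M \right)} = \frac{M - 3}{5} = \frac{-3 + M}{5} = - \frac{3}{5} + \frac{M}{5}$)
$o{\left(c,p \right)} = \left(- \frac{4}{5} + c\right) \left(13 + c + p\right)$ ($o{\left(c,p \right)} = \left(c + \left(- \frac{3}{5} + \frac{1}{5} \left(-1\right)\right)\right) \left(p + \left(c + 13\right)\right) = \left(c - \frac{4}{5}\right) \left(p + \left(13 + c\right)\right) = \left(c - \frac{4}{5}\right) \left(13 + c + p\right) = \left(- \frac{4}{5} + c\right) \left(13 + c + p\right)$)
$\left(92 + o{\left(-1,13 \right)}\right) \left(-65\right) = \left(92 - \left(46 - 1\right)\right) \left(-65\right) = \left(92 - 45\right) \left(-65\right) = 47 \left(-65\right) = -3055$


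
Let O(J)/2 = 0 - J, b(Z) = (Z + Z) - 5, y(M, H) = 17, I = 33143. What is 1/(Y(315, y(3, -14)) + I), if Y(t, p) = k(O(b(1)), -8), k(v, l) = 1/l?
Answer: 8/265143 ≈ 3.0172e-5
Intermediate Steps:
b(Z) = -5 + 2*Z (b(Z) = 2*Z - 5 = -5 + 2*Z)
O(J) = -2*J (O(J) = 2*(0 - J) = 2*(-J) = -2*J)
Y(t, p) = -⅛ (Y(t, p) = 1/(-8) = -⅛)
1/(Y(315, y(3, -14)) + I) = 1/(-⅛ + 33143) = 1/(265143/8) = 8/265143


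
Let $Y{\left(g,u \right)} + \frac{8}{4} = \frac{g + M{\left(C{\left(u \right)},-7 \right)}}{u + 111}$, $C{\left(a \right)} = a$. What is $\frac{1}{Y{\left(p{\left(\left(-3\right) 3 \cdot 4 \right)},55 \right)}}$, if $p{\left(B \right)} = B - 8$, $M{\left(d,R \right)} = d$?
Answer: $- \frac{166}{321} \approx -0.51713$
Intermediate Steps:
$p{\left(B \right)} = -8 + B$ ($p{\left(B \right)} = B - 8 = -8 + B$)
$Y{\left(g,u \right)} = -2 + \frac{g + u}{111 + u}$ ($Y{\left(g,u \right)} = -2 + \frac{g + u}{u + 111} = -2 + \frac{g + u}{111 + u}$)
$\frac{1}{Y{\left(p{\left(\left(-3\right) 3 \cdot 4 \right)},55 \right)}} = \frac{1}{\frac{1}{111 + 55} \left(-222 + \left(-8 + \left(-3\right) 3 \cdot 4\right) - 55\right)} = \frac{1}{\frac{1}{166} \left(-222 - 44 - 55\right)} = \frac{1}{\frac{1}{166} \left(-321\right)} = \frac{1}{- \frac{321}{166}} = - \frac{166}{321}$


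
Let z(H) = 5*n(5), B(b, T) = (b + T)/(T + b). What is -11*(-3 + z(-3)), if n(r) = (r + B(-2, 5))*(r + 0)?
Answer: -1617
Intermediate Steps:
B(b, T) = 1 (B(b, T) = (T + b)/(T + b) = 1)
n(r) = r*(1 + r) (n(r) = (r + 1)*(r + 0) = (1 + r)*r = r*(1 + r))
z(H) = 150 (z(H) = 5*(5*(1 + 5)) = 5*(5*6) = 5*30 = 150)
-11*(-3 + z(-3)) = -11*(-3 + 150) = -11*147 = -1617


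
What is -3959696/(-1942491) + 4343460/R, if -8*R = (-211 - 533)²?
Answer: -7314652933/120434442 ≈ -60.736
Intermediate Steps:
R = -69192 (R = -(-211 - 533)²/8 = -⅛*(-744)² = -⅛*553536 = -69192)
-3959696/(-1942491) + 4343460/R = -3959696/(-1942491) + 4343460/(-69192) = -3959696*(-1/1942491) + 4343460*(-1/69192) = 3959696/1942491 - 361955/5766 = -7314652933/120434442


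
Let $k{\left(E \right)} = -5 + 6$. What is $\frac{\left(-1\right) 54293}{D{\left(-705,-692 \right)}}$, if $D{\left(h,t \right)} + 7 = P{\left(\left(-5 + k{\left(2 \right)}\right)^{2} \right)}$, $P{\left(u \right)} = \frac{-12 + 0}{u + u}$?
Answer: $\frac{434344}{59} \approx 7361.8$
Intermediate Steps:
$k{\left(E \right)} = 1$
$P{\left(u \right)} = - \frac{6}{u}$ ($P{\left(u \right)} = - \frac{12}{2 u} = - 12 \frac{1}{2 u} = - \frac{6}{u}$)
$D{\left(h,t \right)} = - \frac{59}{8}$ ($D{\left(h,t \right)} = -7 - \frac{6}{\left(-5 + 1\right)^{2}} = -7 - \frac{6}{\left(-4\right)^{2}} = -7 - \frac{6}{16} = -7 - \frac{3}{8} = - \frac{59}{8}$)
$\frac{\left(-1\right) 54293}{D{\left(-705,-692 \right)}} = \frac{\left(-1\right) 54293}{- \frac{59}{8}} = \left(-54293\right) \left(- \frac{8}{59}\right) = \frac{434344}{59}$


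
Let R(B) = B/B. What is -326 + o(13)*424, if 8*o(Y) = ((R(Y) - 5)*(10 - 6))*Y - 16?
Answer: -12198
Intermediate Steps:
R(B) = 1
o(Y) = -2 - 2*Y (o(Y) = (((1 - 5)*(10 - 6))*Y - 16)/8 = ((-4*4)*Y - 16)/8 = (-16*Y - 16)/8 = (-16 - 16*Y)/8 = -2 - 2*Y)
-326 + o(13)*424 = -326 + (-2 - 2*13)*424 = -326 + (-2 - 26)*424 = -326 - 28*424 = -326 - 11872 = -12198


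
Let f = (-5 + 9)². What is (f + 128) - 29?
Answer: 115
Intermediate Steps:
f = 16 (f = 4² = 16)
(f + 128) - 29 = (16 + 128) - 29 = 144 - 29 = 115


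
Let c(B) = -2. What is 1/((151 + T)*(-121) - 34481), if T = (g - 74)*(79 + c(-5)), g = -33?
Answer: 1/944167 ≈ 1.0591e-6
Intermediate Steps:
T = -8239 (T = (-33 - 74)*(79 - 2) = -107*77 = -8239)
1/((151 + T)*(-121) - 34481) = 1/((151 - 8239)*(-121) - 34481) = 1/(-8088*(-121) - 34481) = 1/(978648 - 34481) = 1/944167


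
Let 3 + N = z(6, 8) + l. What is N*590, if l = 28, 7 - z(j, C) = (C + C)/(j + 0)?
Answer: 51920/3 ≈ 17307.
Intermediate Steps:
z(j, C) = 7 - 2*C/j (z(j, C) = 7 - (C + C)/(j + 0) = 7 - 2*C/j)
N = 88/3 (N = -3 + ((7 - 2*8/6) + 28) = -3 + ((7 - 2*8*⅙) + 28) = -3 + ((7 - 8/3) + 28) = -3 + (13/3 + 28) = -3 + 97/3 = 88/3 ≈ 29.333)
N*590 = (88/3)*590 = 51920/3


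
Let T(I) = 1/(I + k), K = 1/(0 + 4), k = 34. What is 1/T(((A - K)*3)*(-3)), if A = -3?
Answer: 253/4 ≈ 63.250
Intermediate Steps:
K = ¼ (K = 1/4 = ¼ ≈ 0.25000)
T(I) = 1/(34 + I) (T(I) = 1/(I + 34) = 1/(34 + I))
1/T(((A - K)*3)*(-3)) = 1/(1/(34 + ((-3 - 1*¼)*3)*(-3))) = 1/(1/(34 + ((-3 - ¼)*3)*(-3))) = 1/(1/(34 - 13/4*3*(-3))) = 1/(1/(34 - 39/4*(-3))) = 1/(1/(34 + 117/4)) = 1/(1/(253/4)) = 1/(4/253) = 253/4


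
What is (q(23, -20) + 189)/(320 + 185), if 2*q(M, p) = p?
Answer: 179/505 ≈ 0.35446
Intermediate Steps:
q(M, p) = p/2
(q(23, -20) + 189)/(320 + 185) = ((½)*(-20) + 189)/(320 + 185) = (-10 + 189)/505 = 179*(1/505) = 179/505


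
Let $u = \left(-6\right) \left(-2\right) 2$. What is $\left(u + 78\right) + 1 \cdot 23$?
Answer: $125$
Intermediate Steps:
$u = 24$ ($u = 12 \cdot 2 = 24$)
$\left(u + 78\right) + 1 \cdot 23 = \left(24 + 78\right) + 1 \cdot 23 = 102 + 23 = 125$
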